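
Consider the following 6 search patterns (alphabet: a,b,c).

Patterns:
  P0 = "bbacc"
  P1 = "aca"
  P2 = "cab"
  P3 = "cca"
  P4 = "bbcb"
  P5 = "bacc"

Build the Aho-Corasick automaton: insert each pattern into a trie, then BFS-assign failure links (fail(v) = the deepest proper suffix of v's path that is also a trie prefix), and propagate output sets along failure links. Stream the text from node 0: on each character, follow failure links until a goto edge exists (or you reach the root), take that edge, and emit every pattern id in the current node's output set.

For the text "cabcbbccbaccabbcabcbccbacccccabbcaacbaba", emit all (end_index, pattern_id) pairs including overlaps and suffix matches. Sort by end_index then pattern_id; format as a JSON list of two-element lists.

Build automaton:
Trie nodes:
  0='ε' goto a→6 b→1 c→9
  1='b' goto a→16 b→2
  2='bb' goto a→3 c→14
  3='bba' goto c→4
  4='bbac' goto c→5
  5='bbacc' goto ·  ←P0
  6='a' goto c→7
  7='ac' goto a→8
  8='aca' goto ·  ←P1
  9='c' goto a→10 c→12
  10='ca' goto b→11
  11='cab' goto ·  ←P2
  12='cc' goto a→13
  13='cca' goto ·  ←P3
  14='bbc' goto b→15
  15='bbcb' goto ·  ←P4
  16='ba' goto c→17
  17='bac' goto c→18
  18='bacc' goto ·  ←P5

BFS fail/out derivation:
  n1('b'): parent n0 fail=0; on 'b' 0 → fail=0;  out ∅∪∅=∅
  n6('a'): parent n0 fail=0; on 'a' 0 → fail=0;  out ∅∪∅=∅
  n9('c'): parent n0 fail=0; on 'c' 0 → fail=0;  out ∅∪∅=∅
  n2('bb'): parent n1 fail=0; on 'b' 0 → fail=1;  out ∅∪∅=∅
  n7('ac'): parent n6 fail=0; on 'c' 0 → fail=9;  out ∅∪∅=∅
  n10('ca'): parent n9 fail=0; on 'a' 0 → fail=6;  out ∅∪∅=∅
  n12('cc'): parent n9 fail=0; on 'c' 0 → fail=9;  out ∅∪∅=∅
  n16('ba'): parent n1 fail=0; on 'a' 0 → fail=6;  out ∅∪∅=∅
  n3('bba'): parent n2 fail=1; on 'a' 1 → fail=16;  out ∅∪∅=∅
  n8('aca'): parent n7 fail=9; on 'a' 9 → fail=10;  out {1}∪∅={1}
  n11('cab'): parent n10 fail=6; on 'b' 6→0 → fail=1;  out {2}∪∅={2}
  n13('cca'): parent n12 fail=9; on 'a' 9 → fail=10;  out {3}∪∅={3}
  n14('bbc'): parent n2 fail=1; on 'c' 1→0 → fail=9;  out ∅∪∅=∅
  n17('bac'): parent n16 fail=6; on 'c' 6 → fail=7;  out ∅∪∅=∅
  n4('bbac'): parent n3 fail=16; on 'c' 16 → fail=17;  out ∅∪∅=∅
  n15('bbcb'): parent n14 fail=9; on 'b' 9→0 → fail=1;  out {4}∪∅={4}
  n18('bacc'): parent n17 fail=7; on 'c' 7→9 → fail=12;  out {5}∪∅={5}
  n5('bbacc'): parent n4 fail=17; on 'c' 17 → fail=18;  out {0}∪{5}={0,5}

Run:
[0] read 'c'  n0⇒n9
[1] read 'a'  n9⇒n10
[2] read 'b'  n10⇒n11  → match P2@[0:2]
[3] read 'c'  n11⇒n9 ·f
[4] read 'b'  n9⇒n1 ·f
[5] read 'b'  n1⇒n2
[6] read 'c'  n2⇒n14
[7] read 'c'  n14⇒n12 ·f
[8] read 'b'  n12⇒n1 ·f
[9] read 'a'  n1⇒n16
[10] read 'c'  n16⇒n17
[11] read 'c'  n17⇒n18  → match P5@[8:11]
[12] read 'a'  n18⇒n13 ·f  → match P3@[10:12]
[13] read 'b'  n13⇒n11 ·f  → match P2@[11:13]
[14] read 'b'  n11⇒n2 ·f
[15] read 'c'  n2⇒n14
[16] read 'a'  n14⇒n10 ·f
[17] read 'b'  n10⇒n11  → match P2@[15:17]
[18] read 'c'  n11⇒n9 ·f
[19] read 'b'  n9⇒n1 ·f
[20] read 'c'  n1⇒n9 ·f
[21] read 'c'  n9⇒n12
[22] read 'b'  n12⇒n1 ·f
[23] read 'a'  n1⇒n16
[24] read 'c'  n16⇒n17
[25] read 'c'  n17⇒n18  → match P5@[22:25]
[26] read 'c'  n18⇒n12 ·f
[27] read 'c'  n12⇒n12 ·f
[28] read 'c'  n12⇒n12 ·f
[29] read 'a'  n12⇒n13  → match P3@[27:29]
[30] read 'b'  n13⇒n11 ·f  → match P2@[28:30]
[31] read 'b'  n11⇒n2 ·f
[32] read 'c'  n2⇒n14
[33] read 'a'  n14⇒n10 ·f
[34] read 'a'  n10⇒n6 ·f
[35] read 'c'  n6⇒n7
[36] read 'b'  n7⇒n1 ·f
[37] read 'a'  n1⇒n16
[38] read 'b'  n16⇒n1 ·f
[39] read 'a'  n1⇒n16

All matches (sorted): [[2,2],[11,5],[12,3],[13,2],[17,2],[25,5],[29,3],[30,2]]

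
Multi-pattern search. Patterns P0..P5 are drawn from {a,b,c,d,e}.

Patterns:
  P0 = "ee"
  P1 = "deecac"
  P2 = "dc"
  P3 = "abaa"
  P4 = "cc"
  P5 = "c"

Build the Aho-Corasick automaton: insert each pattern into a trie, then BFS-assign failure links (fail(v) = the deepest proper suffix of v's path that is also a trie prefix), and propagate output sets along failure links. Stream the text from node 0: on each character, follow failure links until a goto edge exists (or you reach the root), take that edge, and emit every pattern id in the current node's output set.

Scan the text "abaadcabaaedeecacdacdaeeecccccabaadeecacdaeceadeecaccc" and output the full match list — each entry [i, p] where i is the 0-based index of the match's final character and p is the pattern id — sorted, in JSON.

Build automaton:
Trie nodes:
  n0 'ε': a→10 c→14 d→3 e→1
  n1 'e': e→2
  n2 'ee': ·  [P0 ends]
  n3 'd': c→9 e→4
  n4 'de': e→5
  n5 'dee': c→6
  n6 'deec': a→7
  n7 'deeca': c→8
  n8 'deecac': ·  [P1 ends]
  n9 'dc': ·  [P2 ends]
  n10 'a': b→11
  n11 'ab': a→12
  n12 'aba': a→13
  n13 'abaa': ·  [P3 ends]
  n14 'c': c→15  [P5 ends]
  n15 'cc': ·  [P4 ends]

BFS fail/out derivation:
  fail(1) 'e': from fail(0)=0 chase 'e': 0 ⇒ 0;  out=∅∪out(0)=∅
  fail(3) 'd': from fail(0)=0 chase 'd': 0 ⇒ 0;  out=∅∪out(0)=∅
  fail(10) 'a': from fail(0)=0 chase 'a': 0 ⇒ 0;  out=∅∪out(0)=∅
  fail(14) 'c': from fail(0)=0 chase 'c': 0 ⇒ 0;  out={5}∪out(0)={5}
  fail(2) 'ee': from fail(1)=0 chase 'e': 0 ⇒ 1;  out={0}∪out(1)={0}
  fail(4) 'de': from fail(3)=0 chase 'e': 0 ⇒ 1;  out=∅∪out(1)=∅
  fail(9) 'dc': from fail(3)=0 chase 'c': 0 ⇒ 14;  out={2}∪out(14)={2,5}
  fail(11) 'ab': from fail(10)=0 chase 'b': 0 ⇒ 0;  out=∅∪out(0)=∅
  fail(15) 'cc': from fail(14)=0 chase 'c': 0 ⇒ 14;  out={4}∪out(14)={4,5}
  fail(5) 'dee': from fail(4)=1 chase 'e': 1 ⇒ 2;  out=∅∪out(2)={0}
  fail(12) 'aba': from fail(11)=0 chase 'a': 0 ⇒ 10;  out=∅∪out(10)=∅
  fail(6) 'deec': from fail(5)=2 chase 'c': 2→1→0 ⇒ 14;  out=∅∪out(14)={5}
  fail(13) 'abaa': from fail(12)=10 chase 'a': 10→0 ⇒ 10;  out={3}∪out(10)={3}
  fail(7) 'deeca': from fail(6)=14 chase 'a': 14→0 ⇒ 10;  out=∅∪out(10)=∅
  fail(8) 'deecac': from fail(7)=10 chase 'c': 10→0 ⇒ 14;  out={1}∪out(14)={1,5}

Text stream:
pos 0 'a': at 10
pos 1 'b': at 11
pos 2 'a': at 12
pos 3 'a': at 13  → match P3@[0:3]
pos 4 'd': at 3 (fail-walked)
pos 5 'c': at 9  → match P2@[4:5],P5@[5:5]
pos 6 'a': at 10 (fail-walked)
pos 7 'b': at 11
pos 8 'a': at 12
pos 9 'a': at 13  → match P3@[6:9]
pos 10 'e': at 1 (fail-walked)
pos 11 'd': at 3 (fail-walked)
pos 12 'e': at 4
pos 13 'e': at 5  → match P0@[12:13]
pos 14 'c': at 6  → match P5@[14:14]
pos 15 'a': at 7
pos 16 'c': at 8  → match P1@[11:16],P5@[16:16]
pos 17 'd': at 3 (fail-walked)
pos 18 'a': at 10 (fail-walked)
pos 19 'c': at 14 (fail-walked)  → match P5@[19:19]
pos 20 'd': at 3 (fail-walked)
pos 21 'a': at 10 (fail-walked)
pos 22 'e': at 1 (fail-walked)
pos 23 'e': at 2  → match P0@[22:23]
pos 24 'e': at 2 (fail-walked)  → match P0@[23:24]
pos 25 'c': at 14 (fail-walked)  → match P5@[25:25]
pos 26 'c': at 15  → match P4@[25:26],P5@[26:26]
pos 27 'c': at 15 (fail-walked)  → match P4@[26:27],P5@[27:27]
pos 28 'c': at 15 (fail-walked)  → match P4@[27:28],P5@[28:28]
pos 29 'c': at 15 (fail-walked)  → match P4@[28:29],P5@[29:29]
pos 30 'a': at 10 (fail-walked)
pos 31 'b': at 11
pos 32 'a': at 12
pos 33 'a': at 13  → match P3@[30:33]
pos 34 'd': at 3 (fail-walked)
pos 35 'e': at 4
pos 36 'e': at 5  → match P0@[35:36]
pos 37 'c': at 6  → match P5@[37:37]
pos 38 'a': at 7
pos 39 'c': at 8  → match P1@[34:39],P5@[39:39]
pos 40 'd': at 3 (fail-walked)
pos 41 'a': at 10 (fail-walked)
pos 42 'e': at 1 (fail-walked)
pos 43 'c': at 14 (fail-walked)  → match P5@[43:43]
pos 44 'e': at 1 (fail-walked)
pos 45 'a': at 10 (fail-walked)
pos 46 'd': at 3 (fail-walked)
pos 47 'e': at 4
pos 48 'e': at 5  → match P0@[47:48]
pos 49 'c': at 6  → match P5@[49:49]
pos 50 'a': at 7
pos 51 'c': at 8  → match P1@[46:51],P5@[51:51]
pos 52 'c': at 15 (fail-walked)  → match P4@[51:52],P5@[52:52]
pos 53 'c': at 15 (fail-walked)  → match P4@[52:53],P5@[53:53]

Matches: [[3,3],[5,2],[5,5],[9,3],[13,0],[14,5],[16,1],[16,5],[19,5],[23,0],[24,0],[25,5],[26,4],[26,5],[27,4],[27,5],[28,4],[28,5],[29,4],[29,5],[33,3],[36,0],[37,5],[39,1],[39,5],[43,5],[48,0],[49,5],[51,1],[51,5],[52,4],[52,5],[53,4],[53,5]]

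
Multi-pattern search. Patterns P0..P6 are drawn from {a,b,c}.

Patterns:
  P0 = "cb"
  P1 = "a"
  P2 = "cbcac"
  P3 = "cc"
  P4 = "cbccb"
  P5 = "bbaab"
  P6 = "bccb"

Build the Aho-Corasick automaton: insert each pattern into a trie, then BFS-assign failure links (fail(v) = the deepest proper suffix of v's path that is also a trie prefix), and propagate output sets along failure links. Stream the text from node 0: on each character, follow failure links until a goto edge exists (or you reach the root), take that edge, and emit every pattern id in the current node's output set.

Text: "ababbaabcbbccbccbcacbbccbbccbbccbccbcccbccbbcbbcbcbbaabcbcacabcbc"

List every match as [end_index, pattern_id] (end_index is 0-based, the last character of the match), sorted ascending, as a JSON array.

Build automaton:
Trie nodes:
  0='ε' goto a→3 b→10 c→1
  1='c' goto b→2 c→7
  2='cb' goto c→4  [P0 ends]
  3='a' goto ·  [P1 ends]
  4='cbc' goto a→5 c→8
  5='cbca' goto c→6
  6='cbcac' goto ·  [P2 ends]
  7='cc' goto ·  [P3 ends]
  8='cbcc' goto b→9
  9='cbccb' goto ·  [P4 ends]
  10='b' goto b→11 c→15
  11='bb' goto a→12
  12='bba' goto a→13
  13='bbaa' goto b→14
  14='bbaab' goto ·  [P5 ends]
  15='bc' goto c→16
  16='bcc' goto b→17
  17='bccb' goto ·  [P6 ends]

Failure links (BFS by depth):
  n1('c'): parent n0 fail=0; on 'c' 0 → fail=0;  out ∅∪∅=∅
  n3('a'): parent n0 fail=0; on 'a' 0 → fail=0;  out {1}∪∅={1}
  n10('b'): parent n0 fail=0; on 'b' 0 → fail=0;  out ∅∪∅=∅
  n2('cb'): parent n1 fail=0; on 'b' 0 → fail=10;  out {0}∪∅={0}
  n7('cc'): parent n1 fail=0; on 'c' 0 → fail=1;  out {3}∪∅={3}
  n11('bb'): parent n10 fail=0; on 'b' 0 → fail=10;  out ∅∪∅=∅
  n15('bc'): parent n10 fail=0; on 'c' 0 → fail=1;  out ∅∪∅=∅
  n4('cbc'): parent n2 fail=10; on 'c' 10 → fail=15;  out ∅∪∅=∅
  n12('bba'): parent n11 fail=10; on 'a' 10→0 → fail=3;  out ∅∪{1}={1}
  n16('bcc'): parent n15 fail=1; on 'c' 1 → fail=7;  out ∅∪{3}={3}
  n5('cbca'): parent n4 fail=15; on 'a' 15→1→0 → fail=3;  out ∅∪{1}={1}
  n8('cbcc'): parent n4 fail=15; on 'c' 15 → fail=16;  out ∅∪{3}={3}
  n13('bbaa'): parent n12 fail=3; on 'a' 3→0 → fail=3;  out ∅∪{1}={1}
  n17('bccb'): parent n16 fail=7; on 'b' 7→1 → fail=2;  out {6}∪{0}={0,6}
  n6('cbcac'): parent n5 fail=3; on 'c' 3→0 → fail=1;  out {2}∪∅={2}
  n9('cbccb'): parent n8 fail=16; on 'b' 16 → fail=17;  out {4}∪{0,6}={0,4,6}
  n14('bbaab'): parent n13 fail=3; on 'b' 3→0 → fail=10;  out {5}∪∅={5}

Scan:
pos 0 'a': at 3  → match P1@[0:0]
pos 1 'b': at 10 (fail-walked)
pos 2 'a': at 3 (fail-walked)  → match P1@[2:2]
pos 3 'b': at 10 (fail-walked)
pos 4 'b': at 11
pos 5 'a': at 12  → match P1@[5:5]
pos 6 'a': at 13  → match P1@[6:6]
pos 7 'b': at 14  → match P5@[3:7]
pos 8 'c': at 15 (fail-walked)
pos 9 'b': at 2 (fail-walked)  → match P0@[8:9]
pos 10 'b': at 11 (fail-walked)
pos 11 'c': at 15 (fail-walked)
pos 12 'c': at 16  → match P3@[11:12]
pos 13 'b': at 17  → match P0@[12:13],P6@[10:13]
pos 14 'c': at 4 (fail-walked)
pos 15 'c': at 8  → match P3@[14:15]
pos 16 'b': at 9  → match P0@[15:16],P4@[12:16],P6@[13:16]
pos 17 'c': at 4 (fail-walked)
pos 18 'a': at 5  → match P1@[18:18]
pos 19 'c': at 6  → match P2@[15:19]
pos 20 'b': at 2 (fail-walked)  → match P0@[19:20]
pos 21 'b': at 11 (fail-walked)
pos 22 'c': at 15 (fail-walked)
pos 23 'c': at 16  → match P3@[22:23]
pos 24 'b': at 17  → match P0@[23:24],P6@[21:24]
pos 25 'b': at 11 (fail-walked)
pos 26 'c': at 15 (fail-walked)
pos 27 'c': at 16  → match P3@[26:27]
pos 28 'b': at 17  → match P0@[27:28],P6@[25:28]
pos 29 'b': at 11 (fail-walked)
pos 30 'c': at 15 (fail-walked)
pos 31 'c': at 16  → match P3@[30:31]
pos 32 'b': at 17  → match P0@[31:32],P6@[29:32]
pos 33 'c': at 4 (fail-walked)
pos 34 'c': at 8  → match P3@[33:34]
pos 35 'b': at 9  → match P0@[34:35],P4@[31:35],P6@[32:35]
pos 36 'c': at 4 (fail-walked)
pos 37 'c': at 8  → match P3@[36:37]
pos 38 'c': at 7 (fail-walked)  → match P3@[37:38]
pos 39 'b': at 2 (fail-walked)  → match P0@[38:39]
pos 40 'c': at 4
pos 41 'c': at 8  → match P3@[40:41]
pos 42 'b': at 9  → match P0@[41:42],P4@[38:42],P6@[39:42]
pos 43 'b': at 11 (fail-walked)
pos 44 'c': at 15 (fail-walked)
pos 45 'b': at 2 (fail-walked)  → match P0@[44:45]
pos 46 'b': at 11 (fail-walked)
pos 47 'c': at 15 (fail-walked)
pos 48 'b': at 2 (fail-walked)  → match P0@[47:48]
pos 49 'c': at 4
pos 50 'b': at 2 (fail-walked)  → match P0@[49:50]
pos 51 'b': at 11 (fail-walked)
pos 52 'a': at 12  → match P1@[52:52]
pos 53 'a': at 13  → match P1@[53:53]
pos 54 'b': at 14  → match P5@[50:54]
pos 55 'c': at 15 (fail-walked)
pos 56 'b': at 2 (fail-walked)  → match P0@[55:56]
pos 57 'c': at 4
pos 58 'a': at 5  → match P1@[58:58]
pos 59 'c': at 6  → match P2@[55:59]
pos 60 'a': at 3 (fail-walked)  → match P1@[60:60]
pos 61 'b': at 10 (fail-walked)
pos 62 'c': at 15
pos 63 'b': at 2 (fail-walked)  → match P0@[62:63]
pos 64 'c': at 4

All matches (sorted): [[0,1],[2,1],[5,1],[6,1],[7,5],[9,0],[12,3],[13,0],[13,6],[15,3],[16,0],[16,4],[16,6],[18,1],[19,2],[20,0],[23,3],[24,0],[24,6],[27,3],[28,0],[28,6],[31,3],[32,0],[32,6],[34,3],[35,0],[35,4],[35,6],[37,3],[38,3],[39,0],[41,3],[42,0],[42,4],[42,6],[45,0],[48,0],[50,0],[52,1],[53,1],[54,5],[56,0],[58,1],[59,2],[60,1],[63,0]]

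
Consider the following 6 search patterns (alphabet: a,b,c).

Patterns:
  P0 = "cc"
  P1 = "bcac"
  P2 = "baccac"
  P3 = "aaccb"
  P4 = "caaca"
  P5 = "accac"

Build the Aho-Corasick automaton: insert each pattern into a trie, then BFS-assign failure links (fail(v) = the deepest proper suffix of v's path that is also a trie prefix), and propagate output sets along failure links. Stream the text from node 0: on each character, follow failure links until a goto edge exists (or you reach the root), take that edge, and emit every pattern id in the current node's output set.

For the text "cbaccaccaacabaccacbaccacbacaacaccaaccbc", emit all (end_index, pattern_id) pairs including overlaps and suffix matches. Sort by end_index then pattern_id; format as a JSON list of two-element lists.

Build automaton:
Trie (insert patterns):
  n0 'ε': a→12 b→3 c→1
  n1 'c': a→17 c→2
  n2 'cc': ·  ←P0
  n3 'b': a→7 c→4
  n4 'bc': a→5
  n5 'bca': c→6
  n6 'bcac': ·  ←P1
  n7 'ba': c→8
  n8 'bac': c→9
  n9 'bacc': a→10
  n10 'bacca': c→11
  n11 'baccac': ·  ←P2
  n12 'a': a→13 c→21
  n13 'aa': c→14
  n14 'aac': c→15
  n15 'aacc': b→16
  n16 'aaccb': ·  ←P3
  n17 'ca': a→18
  n18 'caa': c→19
  n19 'caac': a→20
  n20 'caaca': ·  ←P4
  n21 'ac': c→22
  n22 'acc': a→23
  n23 'acca': c→24
  n24 'accac': ·  ←P5

Failure links (BFS by depth):
  fail(1) 'c': from fail(0)=0 chase 'c': 0 ⇒ 0;  out=∅∪out(0)=∅
  fail(3) 'b': from fail(0)=0 chase 'b': 0 ⇒ 0;  out=∅∪out(0)=∅
  fail(12) 'a': from fail(0)=0 chase 'a': 0 ⇒ 0;  out=∅∪out(0)=∅
  fail(2) 'cc': from fail(1)=0 chase 'c': 0 ⇒ 1;  out={0}∪out(1)={0}
  fail(4) 'bc': from fail(3)=0 chase 'c': 0 ⇒ 1;  out=∅∪out(1)=∅
  fail(7) 'ba': from fail(3)=0 chase 'a': 0 ⇒ 12;  out=∅∪out(12)=∅
  fail(13) 'aa': from fail(12)=0 chase 'a': 0 ⇒ 12;  out=∅∪out(12)=∅
  fail(17) 'ca': from fail(1)=0 chase 'a': 0 ⇒ 12;  out=∅∪out(12)=∅
  fail(21) 'ac': from fail(12)=0 chase 'c': 0 ⇒ 1;  out=∅∪out(1)=∅
  fail(5) 'bca': from fail(4)=1 chase 'a': 1 ⇒ 17;  out=∅∪out(17)=∅
  fail(8) 'bac': from fail(7)=12 chase 'c': 12 ⇒ 21;  out=∅∪out(21)=∅
  fail(14) 'aac': from fail(13)=12 chase 'c': 12 ⇒ 21;  out=∅∪out(21)=∅
  fail(18) 'caa': from fail(17)=12 chase 'a': 12 ⇒ 13;  out=∅∪out(13)=∅
  fail(22) 'acc': from fail(21)=1 chase 'c': 1 ⇒ 2;  out=∅∪out(2)={0}
  fail(6) 'bcac': from fail(5)=17 chase 'c': 17→12 ⇒ 21;  out={1}∪out(21)={1}
  fail(9) 'bacc': from fail(8)=21 chase 'c': 21 ⇒ 22;  out=∅∪out(22)={0}
  fail(15) 'aacc': from fail(14)=21 chase 'c': 21 ⇒ 22;  out=∅∪out(22)={0}
  fail(19) 'caac': from fail(18)=13 chase 'c': 13 ⇒ 14;  out=∅∪out(14)=∅
  fail(23) 'acca': from fail(22)=2 chase 'a': 2→1 ⇒ 17;  out=∅∪out(17)=∅
  fail(10) 'bacca': from fail(9)=22 chase 'a': 22 ⇒ 23;  out=∅∪out(23)=∅
  fail(16) 'aaccb': from fail(15)=22 chase 'b': 22→2→1→0 ⇒ 3;  out={3}∪out(3)={3}
  fail(20) 'caaca': from fail(19)=14 chase 'a': 14→21→1 ⇒ 17;  out={4}∪out(17)={4}
  fail(24) 'accac': from fail(23)=17 chase 'c': 17→12 ⇒ 21;  out={5}∪out(21)={5}
  fail(11) 'baccac': from fail(10)=23 chase 'c': 23 ⇒ 24;  out={2}∪out(24)={2,5}

Run:
[0] read 'c'  n0⇒n1
[1] read 'b'  n1⇒n3 (fail-walked)
[2] read 'a'  n3⇒n7
[3] read 'c'  n7⇒n8
[4] read 'c'  n8⇒n9  → match P0@[3:4]
[5] read 'a'  n9⇒n10
[6] read 'c'  n10⇒n11  → match P2@[1:6],P5@[2:6]
[7] read 'c'  n11⇒n22 (fail-walked)  → match P0@[6:7]
[8] read 'a'  n22⇒n23
[9] read 'a'  n23⇒n18 (fail-walked)
[10] read 'c'  n18⇒n19
[11] read 'a'  n19⇒n20  → match P4@[7:11]
[12] read 'b'  n20⇒n3 (fail-walked)
[13] read 'a'  n3⇒n7
[14] read 'c'  n7⇒n8
[15] read 'c'  n8⇒n9  → match P0@[14:15]
[16] read 'a'  n9⇒n10
[17] read 'c'  n10⇒n11  → match P2@[12:17],P5@[13:17]
[18] read 'b'  n11⇒n3 (fail-walked)
[19] read 'a'  n3⇒n7
[20] read 'c'  n7⇒n8
[21] read 'c'  n8⇒n9  → match P0@[20:21]
[22] read 'a'  n9⇒n10
[23] read 'c'  n10⇒n11  → match P2@[18:23],P5@[19:23]
[24] read 'b'  n11⇒n3 (fail-walked)
[25] read 'a'  n3⇒n7
[26] read 'c'  n7⇒n8
[27] read 'a'  n8⇒n17 (fail-walked)
[28] read 'a'  n17⇒n18
[29] read 'c'  n18⇒n19
[30] read 'a'  n19⇒n20  → match P4@[26:30]
[31] read 'c'  n20⇒n21 (fail-walked)
[32] read 'c'  n21⇒n22  → match P0@[31:32]
[33] read 'a'  n22⇒n23
[34] read 'a'  n23⇒n18 (fail-walked)
[35] read 'c'  n18⇒n19
[36] read 'c'  n19⇒n15 (fail-walked)  → match P0@[35:36]
[37] read 'b'  n15⇒n16  → match P3@[33:37]
[38] read 'c'  n16⇒n4 (fail-walked)

All matches (sorted): [[4,0],[6,2],[6,5],[7,0],[11,4],[15,0],[17,2],[17,5],[21,0],[23,2],[23,5],[30,4],[32,0],[36,0],[37,3]]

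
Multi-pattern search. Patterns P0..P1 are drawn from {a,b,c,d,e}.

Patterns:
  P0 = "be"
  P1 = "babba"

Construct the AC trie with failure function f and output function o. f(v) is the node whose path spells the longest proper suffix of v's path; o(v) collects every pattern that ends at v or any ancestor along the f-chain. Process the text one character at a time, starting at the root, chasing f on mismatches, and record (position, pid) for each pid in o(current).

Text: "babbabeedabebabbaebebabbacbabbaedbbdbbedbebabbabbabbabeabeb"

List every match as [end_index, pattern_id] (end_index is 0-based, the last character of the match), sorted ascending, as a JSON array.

Construct AC machine:
Trie (insert patterns):
  0='ε' goto b→1
  1='b' goto a→3 e→2
  2='be' goto ·  [P0 ends]
  3='ba' goto b→4
  4='bab' goto b→5
  5='babb' goto a→6
  6='babba' goto ·  [P1 ends]

BFS fail/out derivation:
  fail(1) 'b': from fail(0)=0 chase 'b': 0 ⇒ 0;  out=∅∪out(0)=∅
  fail(2) 'be': from fail(1)=0 chase 'e': 0 ⇒ 0;  out={0}∪out(0)={0}
  fail(3) 'ba': from fail(1)=0 chase 'a': 0 ⇒ 0;  out=∅∪out(0)=∅
  fail(4) 'bab': from fail(3)=0 chase 'b': 0 ⇒ 1;  out=∅∪out(1)=∅
  fail(5) 'babb': from fail(4)=1 chase 'b': 1→0 ⇒ 1;  out=∅∪out(1)=∅
  fail(6) 'babba': from fail(5)=1 chase 'a': 1 ⇒ 3;  out={1}∪out(3)={1}

Run:
i=0 'b': node 0→1
i=1 'a': node 1→3
i=2 'b': node 3→4
i=3 'b': node 4→5
i=4 'a': node 5→6  → match P1@[0:4]
i=5 'b': node 6→4 (via fail)
i=6 'e': node 4→2 (via fail)  → match P0@[5:6]
i=7 'e': node 2→0 (via fail)
i=8 'd': node 0→0
i=9 'a': node 0→0
i=10 'b': node 0→1
i=11 'e': node 1→2  → match P0@[10:11]
i=12 'b': node 2→1 (via fail)
i=13 'a': node 1→3
i=14 'b': node 3→4
i=15 'b': node 4→5
i=16 'a': node 5→6  → match P1@[12:16]
i=17 'e': node 6→0 (via fail)
i=18 'b': node 0→1
i=19 'e': node 1→2  → match P0@[18:19]
i=20 'b': node 2→1 (via fail)
i=21 'a': node 1→3
i=22 'b': node 3→4
i=23 'b': node 4→5
i=24 'a': node 5→6  → match P1@[20:24]
i=25 'c': node 6→0 (via fail)
i=26 'b': node 0→1
i=27 'a': node 1→3
i=28 'b': node 3→4
i=29 'b': node 4→5
i=30 'a': node 5→6  → match P1@[26:30]
i=31 'e': node 6→0 (via fail)
i=32 'd': node 0→0
i=33 'b': node 0→1
i=34 'b': node 1→1 (via fail)
i=35 'd': node 1→0 (via fail)
i=36 'b': node 0→1
i=37 'b': node 1→1 (via fail)
i=38 'e': node 1→2  → match P0@[37:38]
i=39 'd': node 2→0 (via fail)
i=40 'b': node 0→1
i=41 'e': node 1→2  → match P0@[40:41]
i=42 'b': node 2→1 (via fail)
i=43 'a': node 1→3
i=44 'b': node 3→4
i=45 'b': node 4→5
i=46 'a': node 5→6  → match P1@[42:46]
i=47 'b': node 6→4 (via fail)
i=48 'b': node 4→5
i=49 'a': node 5→6  → match P1@[45:49]
i=50 'b': node 6→4 (via fail)
i=51 'b': node 4→5
i=52 'a': node 5→6  → match P1@[48:52]
i=53 'b': node 6→4 (via fail)
i=54 'e': node 4→2 (via fail)  → match P0@[53:54]
i=55 'a': node 2→0 (via fail)
i=56 'b': node 0→1
i=57 'e': node 1→2  → match P0@[56:57]
i=58 'b': node 2→1 (via fail)

All matches (sorted): [[4,1],[6,0],[11,0],[16,1],[19,0],[24,1],[30,1],[38,0],[41,0],[46,1],[49,1],[52,1],[54,0],[57,0]]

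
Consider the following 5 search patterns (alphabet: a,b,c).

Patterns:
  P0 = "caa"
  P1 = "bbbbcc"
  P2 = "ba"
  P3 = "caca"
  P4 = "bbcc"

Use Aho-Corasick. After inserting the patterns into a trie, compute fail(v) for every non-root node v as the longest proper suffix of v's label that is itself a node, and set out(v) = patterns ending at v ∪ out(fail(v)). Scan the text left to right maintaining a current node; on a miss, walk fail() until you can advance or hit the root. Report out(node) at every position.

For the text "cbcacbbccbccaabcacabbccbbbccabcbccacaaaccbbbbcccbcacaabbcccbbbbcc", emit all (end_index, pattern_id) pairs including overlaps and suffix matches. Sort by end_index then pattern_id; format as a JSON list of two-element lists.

Build:
Trie (insert patterns):
  0='ε' goto b→4 c→1
  1='c' goto a→2
  2='ca' goto a→3 c→11
  3='caa' goto ·  ←P0
  4='b' goto a→10 b→5
  5='bb' goto b→6 c→13
  6='bbb' goto b→7
  7='bbbb' goto c→8
  8='bbbbc' goto c→9
  9='bbbbcc' goto ·  ←P1
  10='ba' goto ·  ←P2
  11='cac' goto a→12
  12='caca' goto ·  ←P3
  13='bbc' goto c→14
  14='bbcc' goto ·  ←P4

BFS fail/out derivation:
  fail(1) 'c': from fail(0)=0 chase 'c': 0 ⇒ 0;  out=∅∪out(0)=∅
  fail(4) 'b': from fail(0)=0 chase 'b': 0 ⇒ 0;  out=∅∪out(0)=∅
  fail(2) 'ca': from fail(1)=0 chase 'a': 0 ⇒ 0;  out=∅∪out(0)=∅
  fail(5) 'bb': from fail(4)=0 chase 'b': 0 ⇒ 4;  out=∅∪out(4)=∅
  fail(10) 'ba': from fail(4)=0 chase 'a': 0 ⇒ 0;  out={2}∪out(0)={2}
  fail(3) 'caa': from fail(2)=0 chase 'a': 0 ⇒ 0;  out={0}∪out(0)={0}
  fail(6) 'bbb': from fail(5)=4 chase 'b': 4 ⇒ 5;  out=∅∪out(5)=∅
  fail(11) 'cac': from fail(2)=0 chase 'c': 0 ⇒ 1;  out=∅∪out(1)=∅
  fail(13) 'bbc': from fail(5)=4 chase 'c': 4→0 ⇒ 1;  out=∅∪out(1)=∅
  fail(7) 'bbbb': from fail(6)=5 chase 'b': 5 ⇒ 6;  out=∅∪out(6)=∅
  fail(12) 'caca': from fail(11)=1 chase 'a': 1 ⇒ 2;  out={3}∪out(2)={3}
  fail(14) 'bbcc': from fail(13)=1 chase 'c': 1→0 ⇒ 1;  out={4}∪out(1)={4}
  fail(8) 'bbbbc': from fail(7)=6 chase 'c': 6→5 ⇒ 13;  out=∅∪out(13)=∅
  fail(9) 'bbbbcc': from fail(8)=13 chase 'c': 13 ⇒ 14;  out={1}∪out(14)={1,4}

Run:
pos 0 'c': at 1
pos 1 'b': at 4 (fail-walked)
pos 2 'c': at 1 (fail-walked)
pos 3 'a': at 2
pos 4 'c': at 11
pos 5 'b': at 4 (fail-walked)
pos 6 'b': at 5
pos 7 'c': at 13
pos 8 'c': at 14  ** P4@[5:8]
pos 9 'b': at 4 (fail-walked)
pos 10 'c': at 1 (fail-walked)
pos 11 'c': at 1 (fail-walked)
pos 12 'a': at 2
pos 13 'a': at 3  ** P0@[11:13]
pos 14 'b': at 4 (fail-walked)
pos 15 'c': at 1 (fail-walked)
pos 16 'a': at 2
pos 17 'c': at 11
pos 18 'a': at 12  ** P3@[15:18]
pos 19 'b': at 4 (fail-walked)
pos 20 'b': at 5
pos 21 'c': at 13
pos 22 'c': at 14  ** P4@[19:22]
pos 23 'b': at 4 (fail-walked)
pos 24 'b': at 5
pos 25 'b': at 6
pos 26 'c': at 13 (fail-walked)
pos 27 'c': at 14  ** P4@[24:27]
pos 28 'a': at 2 (fail-walked)
pos 29 'b': at 4 (fail-walked)
pos 30 'c': at 1 (fail-walked)
pos 31 'b': at 4 (fail-walked)
pos 32 'c': at 1 (fail-walked)
pos 33 'c': at 1 (fail-walked)
pos 34 'a': at 2
pos 35 'c': at 11
pos 36 'a': at 12  ** P3@[33:36]
pos 37 'a': at 3 (fail-walked)  ** P0@[35:37]
pos 38 'a': at 0 (fail-walked)
pos 39 'c': at 1
pos 40 'c': at 1 (fail-walked)
pos 41 'b': at 4 (fail-walked)
pos 42 'b': at 5
pos 43 'b': at 6
pos 44 'b': at 7
pos 45 'c': at 8
pos 46 'c': at 9  ** P1@[41:46],P4@[43:46]
pos 47 'c': at 1 (fail-walked)
pos 48 'b': at 4 (fail-walked)
pos 49 'c': at 1 (fail-walked)
pos 50 'a': at 2
pos 51 'c': at 11
pos 52 'a': at 12  ** P3@[49:52]
pos 53 'a': at 3 (fail-walked)  ** P0@[51:53]
pos 54 'b': at 4 (fail-walked)
pos 55 'b': at 5
pos 56 'c': at 13
pos 57 'c': at 14  ** P4@[54:57]
pos 58 'c': at 1 (fail-walked)
pos 59 'b': at 4 (fail-walked)
pos 60 'b': at 5
pos 61 'b': at 6
pos 62 'b': at 7
pos 63 'c': at 8
pos 64 'c': at 9  ** P1@[59:64],P4@[61:64]

All matches (sorted): [[8,4],[13,0],[18,3],[22,4],[27,4],[36,3],[37,0],[46,1],[46,4],[52,3],[53,0],[57,4],[64,1],[64,4]]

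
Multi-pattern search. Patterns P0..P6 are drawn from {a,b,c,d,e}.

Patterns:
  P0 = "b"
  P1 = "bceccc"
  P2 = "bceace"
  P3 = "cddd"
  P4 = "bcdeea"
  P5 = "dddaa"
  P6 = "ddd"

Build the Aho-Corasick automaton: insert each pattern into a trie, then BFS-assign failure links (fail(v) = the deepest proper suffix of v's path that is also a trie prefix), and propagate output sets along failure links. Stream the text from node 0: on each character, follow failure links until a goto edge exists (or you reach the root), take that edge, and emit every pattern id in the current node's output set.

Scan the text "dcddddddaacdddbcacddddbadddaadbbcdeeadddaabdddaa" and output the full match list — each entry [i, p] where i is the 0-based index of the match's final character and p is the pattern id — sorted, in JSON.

Build:
Trie nodes:
  n0 'ε': b→1 c→10 d→18
  n1 'b': c→2  ←P0
  n2 'bc': d→14 e→3
  n3 'bce': a→7 c→4
  n4 'bcec': c→5
  n5 'bcecc': c→6
  n6 'bceccc': ·  ←P1
  n7 'bcea': c→8
  n8 'bceac': e→9
  n9 'bceace': ·  ←P2
  n10 'c': d→11
  n11 'cd': d→12
  n12 'cdd': d→13
  n13 'cddd': ·  ←P3
  n14 'bcd': e→15
  n15 'bcde': e→16
  n16 'bcdee': a→17
  n17 'bcdeea': ·  ←P4
  n18 'd': d→19
  n19 'dd': d→20
  n20 'ddd': a→21  ←P6
  n21 'ddda': a→22
  n22 'dddaa': ·  ←P5

BFS fail/out derivation:
  fail(1) 'b': from fail(0)=0 chase 'b': 0 ⇒ 0;  out={0}∪out(0)={0}
  fail(10) 'c': from fail(0)=0 chase 'c': 0 ⇒ 0;  out=∅∪out(0)=∅
  fail(18) 'd': from fail(0)=0 chase 'd': 0 ⇒ 0;  out=∅∪out(0)=∅
  fail(2) 'bc': from fail(1)=0 chase 'c': 0 ⇒ 10;  out=∅∪out(10)=∅
  fail(11) 'cd': from fail(10)=0 chase 'd': 0 ⇒ 18;  out=∅∪out(18)=∅
  fail(19) 'dd': from fail(18)=0 chase 'd': 0 ⇒ 18;  out=∅∪out(18)=∅
  fail(3) 'bce': from fail(2)=10 chase 'e': 10→0 ⇒ 0;  out=∅∪out(0)=∅
  fail(12) 'cdd': from fail(11)=18 chase 'd': 18 ⇒ 19;  out=∅∪out(19)=∅
  fail(14) 'bcd': from fail(2)=10 chase 'd': 10 ⇒ 11;  out=∅∪out(11)=∅
  fail(20) 'ddd': from fail(19)=18 chase 'd': 18 ⇒ 19;  out={6}∪out(19)={6}
  fail(4) 'bcec': from fail(3)=0 chase 'c': 0 ⇒ 10;  out=∅∪out(10)=∅
  fail(7) 'bcea': from fail(3)=0 chase 'a': 0 ⇒ 0;  out=∅∪out(0)=∅
  fail(13) 'cddd': from fail(12)=19 chase 'd': 19 ⇒ 20;  out={3}∪out(20)={3,6}
  fail(15) 'bcde': from fail(14)=11 chase 'e': 11→18→0 ⇒ 0;  out=∅∪out(0)=∅
  fail(21) 'ddda': from fail(20)=19 chase 'a': 19→18→0 ⇒ 0;  out=∅∪out(0)=∅
  fail(5) 'bcecc': from fail(4)=10 chase 'c': 10→0 ⇒ 10;  out=∅∪out(10)=∅
  fail(8) 'bceac': from fail(7)=0 chase 'c': 0 ⇒ 10;  out=∅∪out(10)=∅
  fail(16) 'bcdee': from fail(15)=0 chase 'e': 0 ⇒ 0;  out=∅∪out(0)=∅
  fail(22) 'dddaa': from fail(21)=0 chase 'a': 0 ⇒ 0;  out={5}∪out(0)={5}
  fail(6) 'bceccc': from fail(5)=10 chase 'c': 10→0 ⇒ 10;  out={1}∪out(10)={1}
  fail(9) 'bceace': from fail(8)=10 chase 'e': 10→0 ⇒ 0;  out={2}∪out(0)={2}
  fail(17) 'bcdeea': from fail(16)=0 chase 'a': 0 ⇒ 0;  out={4}∪out(0)={4}

Text stream:
i=0 'd': node 0→18
i=1 'c': node 18→10 (via fail)
i=2 'd': node 10→11
i=3 'd': node 11→12
i=4 'd': node 12→13  → match P3@[1:4],P6@[2:4]
i=5 'd': node 13→20 (via fail)  → match P6@[3:5]
i=6 'd': node 20→20 (via fail)  → match P6@[4:6]
i=7 'd': node 20→20 (via fail)  → match P6@[5:7]
i=8 'a': node 20→21
i=9 'a': node 21→22  → match P5@[5:9]
i=10 'c': node 22→10 (via fail)
i=11 'd': node 10→11
i=12 'd': node 11→12
i=13 'd': node 12→13  → match P3@[10:13],P6@[11:13]
i=14 'b': node 13→1 (via fail)  → match P0@[14:14]
i=15 'c': node 1→2
i=16 'a': node 2→0 (via fail)
i=17 'c': node 0→10
i=18 'd': node 10→11
i=19 'd': node 11→12
i=20 'd': node 12→13  → match P3@[17:20],P6@[18:20]
i=21 'd': node 13→20 (via fail)  → match P6@[19:21]
i=22 'b': node 20→1 (via fail)  → match P0@[22:22]
i=23 'a': node 1→0 (via fail)
i=24 'd': node 0→18
i=25 'd': node 18→19
i=26 'd': node 19→20  → match P6@[24:26]
i=27 'a': node 20→21
i=28 'a': node 21→22  → match P5@[24:28]
i=29 'd': node 22→18 (via fail)
i=30 'b': node 18→1 (via fail)  → match P0@[30:30]
i=31 'b': node 1→1 (via fail)  → match P0@[31:31]
i=32 'c': node 1→2
i=33 'd': node 2→14
i=34 'e': node 14→15
i=35 'e': node 15→16
i=36 'a': node 16→17  → match P4@[31:36]
i=37 'd': node 17→18 (via fail)
i=38 'd': node 18→19
i=39 'd': node 19→20  → match P6@[37:39]
i=40 'a': node 20→21
i=41 'a': node 21→22  → match P5@[37:41]
i=42 'b': node 22→1 (via fail)  → match P0@[42:42]
i=43 'd': node 1→18 (via fail)
i=44 'd': node 18→19
i=45 'd': node 19→20  → match P6@[43:45]
i=46 'a': node 20→21
i=47 'a': node 21→22  → match P5@[43:47]

Result: [[4,3],[4,6],[5,6],[6,6],[7,6],[9,5],[13,3],[13,6],[14,0],[20,3],[20,6],[21,6],[22,0],[26,6],[28,5],[30,0],[31,0],[36,4],[39,6],[41,5],[42,0],[45,6],[47,5]]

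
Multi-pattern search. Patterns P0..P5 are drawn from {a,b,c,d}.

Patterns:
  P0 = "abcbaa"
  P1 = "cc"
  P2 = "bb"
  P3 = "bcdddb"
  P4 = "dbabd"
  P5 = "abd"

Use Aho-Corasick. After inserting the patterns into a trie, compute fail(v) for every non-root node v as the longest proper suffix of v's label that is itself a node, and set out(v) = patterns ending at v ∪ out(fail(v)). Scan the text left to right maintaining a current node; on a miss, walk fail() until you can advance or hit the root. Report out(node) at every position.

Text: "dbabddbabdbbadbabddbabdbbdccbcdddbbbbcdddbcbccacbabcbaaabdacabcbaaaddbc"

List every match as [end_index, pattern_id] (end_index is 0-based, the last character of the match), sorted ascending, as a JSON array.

Construct AC machine:
Trie nodes:
  n0 'ε': a→1 b→9 c→7 d→16
  n1 'a': b→2
  n2 'ab': c→3 d→21
  n3 'abc': b→4
  n4 'abcb': a→5
  n5 'abcba': a→6
  n6 'abcbaa': ·  [P0 ends]
  n7 'c': c→8
  n8 'cc': ·  [P1 ends]
  n9 'b': b→10 c→11
  n10 'bb': ·  [P2 ends]
  n11 'bc': d→12
  n12 'bcd': d→13
  n13 'bcdd': d→14
  n14 'bcddd': b→15
  n15 'bcdddb': ·  [P3 ends]
  n16 'd': b→17
  n17 'db': a→18
  n18 'dba': b→19
  n19 'dbab': d→20
  n20 'dbabd': ·  [P4 ends]
  n21 'abd': ·  [P5 ends]

BFS fail/out derivation:
  n1('a'): parent n0 fail=0; on 'a' 0 → fail=0;  out ∅∪∅=∅
  n7('c'): parent n0 fail=0; on 'c' 0 → fail=0;  out ∅∪∅=∅
  n9('b'): parent n0 fail=0; on 'b' 0 → fail=0;  out ∅∪∅=∅
  n16('d'): parent n0 fail=0; on 'd' 0 → fail=0;  out ∅∪∅=∅
  n2('ab'): parent n1 fail=0; on 'b' 0 → fail=9;  out ∅∪∅=∅
  n8('cc'): parent n7 fail=0; on 'c' 0 → fail=7;  out {1}∪∅={1}
  n10('bb'): parent n9 fail=0; on 'b' 0 → fail=9;  out {2}∪∅={2}
  n11('bc'): parent n9 fail=0; on 'c' 0 → fail=7;  out ∅∪∅=∅
  n17('db'): parent n16 fail=0; on 'b' 0 → fail=9;  out ∅∪∅=∅
  n3('abc'): parent n2 fail=9; on 'c' 9 → fail=11;  out ∅∪∅=∅
  n12('bcd'): parent n11 fail=7; on 'd' 7→0 → fail=16;  out ∅∪∅=∅
  n18('dba'): parent n17 fail=9; on 'a' 9→0 → fail=1;  out ∅∪∅=∅
  n21('abd'): parent n2 fail=9; on 'd' 9→0 → fail=16;  out {5}∪∅={5}
  n4('abcb'): parent n3 fail=11; on 'b' 11→7→0 → fail=9;  out ∅∪∅=∅
  n13('bcdd'): parent n12 fail=16; on 'd' 16→0 → fail=16;  out ∅∪∅=∅
  n19('dbab'): parent n18 fail=1; on 'b' 1 → fail=2;  out ∅∪∅=∅
  n5('abcba'): parent n4 fail=9; on 'a' 9→0 → fail=1;  out ∅∪∅=∅
  n14('bcddd'): parent n13 fail=16; on 'd' 16→0 → fail=16;  out ∅∪∅=∅
  n20('dbabd'): parent n19 fail=2; on 'd' 2 → fail=21;  out {4}∪{5}={4,5}
  n6('abcbaa'): parent n5 fail=1; on 'a' 1→0 → fail=1;  out {0}∪∅={0}
  n15('bcdddb'): parent n14 fail=16; on 'b' 16 → fail=17;  out {3}∪∅={3}

Text stream:
[0] read 'd'  n0⇒n16
[1] read 'b'  n16⇒n17
[2] read 'a'  n17⇒n18
[3] read 'b'  n18⇒n19
[4] read 'd'  n19⇒n20  → match P4@[0:4],P5@[2:4]
[5] read 'd'  n20⇒n16 (fail-walked)
[6] read 'b'  n16⇒n17
[7] read 'a'  n17⇒n18
[8] read 'b'  n18⇒n19
[9] read 'd'  n19⇒n20  → match P4@[5:9],P5@[7:9]
[10] read 'b'  n20⇒n17 (fail-walked)
[11] read 'b'  n17⇒n10 (fail-walked)  → match P2@[10:11]
[12] read 'a'  n10⇒n1 (fail-walked)
[13] read 'd'  n1⇒n16 (fail-walked)
[14] read 'b'  n16⇒n17
[15] read 'a'  n17⇒n18
[16] read 'b'  n18⇒n19
[17] read 'd'  n19⇒n20  → match P4@[13:17],P5@[15:17]
[18] read 'd'  n20⇒n16 (fail-walked)
[19] read 'b'  n16⇒n17
[20] read 'a'  n17⇒n18
[21] read 'b'  n18⇒n19
[22] read 'd'  n19⇒n20  → match P4@[18:22],P5@[20:22]
[23] read 'b'  n20⇒n17 (fail-walked)
[24] read 'b'  n17⇒n10 (fail-walked)  → match P2@[23:24]
[25] read 'd'  n10⇒n16 (fail-walked)
[26] read 'c'  n16⇒n7 (fail-walked)
[27] read 'c'  n7⇒n8  → match P1@[26:27]
[28] read 'b'  n8⇒n9 (fail-walked)
[29] read 'c'  n9⇒n11
[30] read 'd'  n11⇒n12
[31] read 'd'  n12⇒n13
[32] read 'd'  n13⇒n14
[33] read 'b'  n14⇒n15  → match P3@[28:33]
[34] read 'b'  n15⇒n10 (fail-walked)  → match P2@[33:34]
[35] read 'b'  n10⇒n10 (fail-walked)  → match P2@[34:35]
[36] read 'b'  n10⇒n10 (fail-walked)  → match P2@[35:36]
[37] read 'c'  n10⇒n11 (fail-walked)
[38] read 'd'  n11⇒n12
[39] read 'd'  n12⇒n13
[40] read 'd'  n13⇒n14
[41] read 'b'  n14⇒n15  → match P3@[36:41]
[42] read 'c'  n15⇒n11 (fail-walked)
[43] read 'b'  n11⇒n9 (fail-walked)
[44] read 'c'  n9⇒n11
[45] read 'c'  n11⇒n8 (fail-walked)  → match P1@[44:45]
[46] read 'a'  n8⇒n1 (fail-walked)
[47] read 'c'  n1⇒n7 (fail-walked)
[48] read 'b'  n7⇒n9 (fail-walked)
[49] read 'a'  n9⇒n1 (fail-walked)
[50] read 'b'  n1⇒n2
[51] read 'c'  n2⇒n3
[52] read 'b'  n3⇒n4
[53] read 'a'  n4⇒n5
[54] read 'a'  n5⇒n6  → match P0@[49:54]
[55] read 'a'  n6⇒n1 (fail-walked)
[56] read 'b'  n1⇒n2
[57] read 'd'  n2⇒n21  → match P5@[55:57]
[58] read 'a'  n21⇒n1 (fail-walked)
[59] read 'c'  n1⇒n7 (fail-walked)
[60] read 'a'  n7⇒n1 (fail-walked)
[61] read 'b'  n1⇒n2
[62] read 'c'  n2⇒n3
[63] read 'b'  n3⇒n4
[64] read 'a'  n4⇒n5
[65] read 'a'  n5⇒n6  → match P0@[60:65]
[66] read 'a'  n6⇒n1 (fail-walked)
[67] read 'd'  n1⇒n16 (fail-walked)
[68] read 'd'  n16⇒n16 (fail-walked)
[69] read 'b'  n16⇒n17
[70] read 'c'  n17⇒n11 (fail-walked)

Result: [[4,4],[4,5],[9,4],[9,5],[11,2],[17,4],[17,5],[22,4],[22,5],[24,2],[27,1],[33,3],[34,2],[35,2],[36,2],[41,3],[45,1],[54,0],[57,5],[65,0]]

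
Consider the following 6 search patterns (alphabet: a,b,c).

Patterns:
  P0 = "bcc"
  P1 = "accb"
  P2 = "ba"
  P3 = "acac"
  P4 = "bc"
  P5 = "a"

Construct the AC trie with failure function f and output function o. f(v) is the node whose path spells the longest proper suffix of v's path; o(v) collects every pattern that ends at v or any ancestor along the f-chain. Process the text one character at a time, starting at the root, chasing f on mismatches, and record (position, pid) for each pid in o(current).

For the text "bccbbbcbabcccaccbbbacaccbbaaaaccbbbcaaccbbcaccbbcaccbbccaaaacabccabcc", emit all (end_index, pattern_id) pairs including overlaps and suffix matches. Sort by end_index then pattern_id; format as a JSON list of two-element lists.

Build:
Trie (insert patterns):
  n0 'ε': a→4 b→1
  n1 'b': a→8 c→2
  n2 'bc': c→3  ←P4
  n3 'bcc': ·  ←P0
  n4 'a': c→5  ←P5
  n5 'ac': a→9 c→6
  n6 'acc': b→7
  n7 'accb': ·  ←P1
  n8 'ba': ·  ←P2
  n9 'aca': c→10
  n10 'acac': ·  ←P3

BFS fail/out derivation:
  n1('b'): parent n0 fail=0; on 'b' 0 → fail=0;  out ∅∪∅=∅
  n4('a'): parent n0 fail=0; on 'a' 0 → fail=0;  out {5}∪∅={5}
  n2('bc'): parent n1 fail=0; on 'c' 0 → fail=0;  out {4}∪∅={4}
  n5('ac'): parent n4 fail=0; on 'c' 0 → fail=0;  out ∅∪∅=∅
  n8('ba'): parent n1 fail=0; on 'a' 0 → fail=4;  out {2}∪{5}={2,5}
  n3('bcc'): parent n2 fail=0; on 'c' 0 → fail=0;  out {0}∪∅={0}
  n6('acc'): parent n5 fail=0; on 'c' 0 → fail=0;  out ∅∪∅=∅
  n9('aca'): parent n5 fail=0; on 'a' 0 → fail=4;  out ∅∪{5}={5}
  n7('accb'): parent n6 fail=0; on 'b' 0 → fail=1;  out {1}∪∅={1}
  n10('acac'): parent n9 fail=4; on 'c' 4 → fail=5;  out {3}∪∅={3}

Run:
[0] read 'b'  n0⇒n1
[1] read 'c'  n1⇒n2  ** P4@[0:1]
[2] read 'c'  n2⇒n3  ** P0@[0:2]
[3] read 'b'  n3⇒n1 (via fail)
[4] read 'b'  n1⇒n1 (via fail)
[5] read 'b'  n1⇒n1 (via fail)
[6] read 'c'  n1⇒n2  ** P4@[5:6]
[7] read 'b'  n2⇒n1 (via fail)
[8] read 'a'  n1⇒n8  ** P2@[7:8],P5@[8:8]
[9] read 'b'  n8⇒n1 (via fail)
[10] read 'c'  n1⇒n2  ** P4@[9:10]
[11] read 'c'  n2⇒n3  ** P0@[9:11]
[12] read 'c'  n3⇒n0 (via fail)
[13] read 'a'  n0⇒n4  ** P5@[13:13]
[14] read 'c'  n4⇒n5
[15] read 'c'  n5⇒n6
[16] read 'b'  n6⇒n7  ** P1@[13:16]
[17] read 'b'  n7⇒n1 (via fail)
[18] read 'b'  n1⇒n1 (via fail)
[19] read 'a'  n1⇒n8  ** P2@[18:19],P5@[19:19]
[20] read 'c'  n8⇒n5 (via fail)
[21] read 'a'  n5⇒n9  ** P5@[21:21]
[22] read 'c'  n9⇒n10  ** P3@[19:22]
[23] read 'c'  n10⇒n6 (via fail)
[24] read 'b'  n6⇒n7  ** P1@[21:24]
[25] read 'b'  n7⇒n1 (via fail)
[26] read 'a'  n1⇒n8  ** P2@[25:26],P5@[26:26]
[27] read 'a'  n8⇒n4 (via fail)  ** P5@[27:27]
[28] read 'a'  n4⇒n4 (via fail)  ** P5@[28:28]
[29] read 'a'  n4⇒n4 (via fail)  ** P5@[29:29]
[30] read 'c'  n4⇒n5
[31] read 'c'  n5⇒n6
[32] read 'b'  n6⇒n7  ** P1@[29:32]
[33] read 'b'  n7⇒n1 (via fail)
[34] read 'b'  n1⇒n1 (via fail)
[35] read 'c'  n1⇒n2  ** P4@[34:35]
[36] read 'a'  n2⇒n4 (via fail)  ** P5@[36:36]
[37] read 'a'  n4⇒n4 (via fail)  ** P5@[37:37]
[38] read 'c'  n4⇒n5
[39] read 'c'  n5⇒n6
[40] read 'b'  n6⇒n7  ** P1@[37:40]
[41] read 'b'  n7⇒n1 (via fail)
[42] read 'c'  n1⇒n2  ** P4@[41:42]
[43] read 'a'  n2⇒n4 (via fail)  ** P5@[43:43]
[44] read 'c'  n4⇒n5
[45] read 'c'  n5⇒n6
[46] read 'b'  n6⇒n7  ** P1@[43:46]
[47] read 'b'  n7⇒n1 (via fail)
[48] read 'c'  n1⇒n2  ** P4@[47:48]
[49] read 'a'  n2⇒n4 (via fail)  ** P5@[49:49]
[50] read 'c'  n4⇒n5
[51] read 'c'  n5⇒n6
[52] read 'b'  n6⇒n7  ** P1@[49:52]
[53] read 'b'  n7⇒n1 (via fail)
[54] read 'c'  n1⇒n2  ** P4@[53:54]
[55] read 'c'  n2⇒n3  ** P0@[53:55]
[56] read 'a'  n3⇒n4 (via fail)  ** P5@[56:56]
[57] read 'a'  n4⇒n4 (via fail)  ** P5@[57:57]
[58] read 'a'  n4⇒n4 (via fail)  ** P5@[58:58]
[59] read 'a'  n4⇒n4 (via fail)  ** P5@[59:59]
[60] read 'c'  n4⇒n5
[61] read 'a'  n5⇒n9  ** P5@[61:61]
[62] read 'b'  n9⇒n1 (via fail)
[63] read 'c'  n1⇒n2  ** P4@[62:63]
[64] read 'c'  n2⇒n3  ** P0@[62:64]
[65] read 'a'  n3⇒n4 (via fail)  ** P5@[65:65]
[66] read 'b'  n4⇒n1 (via fail)
[67] read 'c'  n1⇒n2  ** P4@[66:67]
[68] read 'c'  n2⇒n3  ** P0@[66:68]

Matches: [[1,4],[2,0],[6,4],[8,2],[8,5],[10,4],[11,0],[13,5],[16,1],[19,2],[19,5],[21,5],[22,3],[24,1],[26,2],[26,5],[27,5],[28,5],[29,5],[32,1],[35,4],[36,5],[37,5],[40,1],[42,4],[43,5],[46,1],[48,4],[49,5],[52,1],[54,4],[55,0],[56,5],[57,5],[58,5],[59,5],[61,5],[63,4],[64,0],[65,5],[67,4],[68,0]]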